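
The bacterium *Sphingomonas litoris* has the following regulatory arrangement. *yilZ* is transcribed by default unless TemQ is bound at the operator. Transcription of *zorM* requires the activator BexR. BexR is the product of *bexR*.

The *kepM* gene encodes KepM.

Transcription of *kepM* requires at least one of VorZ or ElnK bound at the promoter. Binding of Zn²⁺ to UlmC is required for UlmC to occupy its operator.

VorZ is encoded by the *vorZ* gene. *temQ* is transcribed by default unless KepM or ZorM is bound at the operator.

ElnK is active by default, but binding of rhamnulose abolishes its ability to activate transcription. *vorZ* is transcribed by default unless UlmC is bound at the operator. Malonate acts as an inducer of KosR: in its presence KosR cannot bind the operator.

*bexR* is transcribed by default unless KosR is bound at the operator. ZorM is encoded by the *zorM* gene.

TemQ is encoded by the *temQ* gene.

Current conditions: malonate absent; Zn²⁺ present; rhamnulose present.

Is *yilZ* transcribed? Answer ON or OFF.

OFF

Zn²⁺ is present, so UlmC is active.
With repressor UlmC bound, *vorZ* is not transcribed.
So VorZ is not produced.
Rhamnulose is present, so ElnK is inactive.
No activator is available at the *kepM* promoter, so *kepM* is not transcribed.
So KepM is not produced.
Malonate is absent, so KosR is active.
With repressor KosR bound, *bexR* is not transcribed.
So BexR is not produced.
Required activator BexR is absent, so *zorM* is not transcribed.
So ZorM is not produced.
With no repressor bound, *temQ* is transcribed.
So TemQ is produced and active.
With repressor TemQ bound, *yilZ* is not transcribed.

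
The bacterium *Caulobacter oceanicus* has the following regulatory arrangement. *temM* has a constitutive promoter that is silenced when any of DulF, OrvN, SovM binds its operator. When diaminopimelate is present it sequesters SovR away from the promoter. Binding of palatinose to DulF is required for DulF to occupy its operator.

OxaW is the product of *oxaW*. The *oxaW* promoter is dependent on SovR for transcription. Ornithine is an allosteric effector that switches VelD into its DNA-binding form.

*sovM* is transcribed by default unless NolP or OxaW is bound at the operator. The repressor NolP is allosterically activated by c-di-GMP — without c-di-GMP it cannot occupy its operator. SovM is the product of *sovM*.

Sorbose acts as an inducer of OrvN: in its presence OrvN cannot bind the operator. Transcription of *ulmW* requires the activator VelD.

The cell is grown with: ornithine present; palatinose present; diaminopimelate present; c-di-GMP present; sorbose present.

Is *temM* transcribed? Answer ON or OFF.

Palatinose is present, so DulF is active.
Sorbose is present, so OrvN is inactive.
c-di-GMP is present, so NolP is active.
Diaminopimelate is present, so SovR is inactive.
Required activator SovR is absent, so *oxaW* is not transcribed.
So OxaW is not produced.
With repressor NolP bound, *sovM* is not transcribed.
So SovM is not produced.
With repressor DulF bound, *temM* is not transcribed.

OFF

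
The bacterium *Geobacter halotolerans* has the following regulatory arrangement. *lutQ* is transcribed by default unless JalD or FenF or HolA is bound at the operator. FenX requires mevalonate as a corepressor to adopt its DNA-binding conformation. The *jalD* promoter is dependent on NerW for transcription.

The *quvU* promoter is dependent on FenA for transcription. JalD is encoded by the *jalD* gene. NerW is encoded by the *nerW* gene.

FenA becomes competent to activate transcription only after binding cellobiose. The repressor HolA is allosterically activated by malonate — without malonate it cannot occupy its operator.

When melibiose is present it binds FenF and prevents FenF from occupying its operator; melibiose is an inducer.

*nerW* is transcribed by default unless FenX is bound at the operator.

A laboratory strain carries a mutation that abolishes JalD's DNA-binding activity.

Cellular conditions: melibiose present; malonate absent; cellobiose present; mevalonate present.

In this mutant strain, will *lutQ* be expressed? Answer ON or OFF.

ON

JalD is non-functional in this strain, so it has no effect.
Melibiose is present, so FenF is inactive.
Malonate is absent, so HolA is inactive.
With no repressor bound, *lutQ* is transcribed.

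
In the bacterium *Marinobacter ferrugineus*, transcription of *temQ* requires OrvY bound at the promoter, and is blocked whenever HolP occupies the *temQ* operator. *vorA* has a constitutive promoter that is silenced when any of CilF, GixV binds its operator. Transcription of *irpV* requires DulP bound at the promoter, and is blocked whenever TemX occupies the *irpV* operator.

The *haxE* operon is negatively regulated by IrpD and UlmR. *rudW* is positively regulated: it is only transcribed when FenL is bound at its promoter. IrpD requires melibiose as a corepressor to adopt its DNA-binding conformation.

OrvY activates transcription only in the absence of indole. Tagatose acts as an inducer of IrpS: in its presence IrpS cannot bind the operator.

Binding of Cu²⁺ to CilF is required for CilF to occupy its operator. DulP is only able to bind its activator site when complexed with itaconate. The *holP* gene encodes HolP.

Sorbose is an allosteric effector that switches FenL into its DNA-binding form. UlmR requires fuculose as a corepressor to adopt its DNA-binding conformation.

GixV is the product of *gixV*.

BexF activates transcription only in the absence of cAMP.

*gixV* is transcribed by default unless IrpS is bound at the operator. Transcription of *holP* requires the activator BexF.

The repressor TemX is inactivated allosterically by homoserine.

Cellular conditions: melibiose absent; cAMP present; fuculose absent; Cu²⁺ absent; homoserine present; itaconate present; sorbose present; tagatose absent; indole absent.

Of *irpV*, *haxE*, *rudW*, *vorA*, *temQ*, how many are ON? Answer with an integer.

5

Homoserine is present, so TemX is inactive.
Itaconate is present, so DulP is active.
No repressor is bound and DulP is active, so *irpV* is transcribed.
→ *irpV* is ON.
Melibiose is absent, so IrpD is inactive.
Fuculose is absent, so UlmR is inactive.
With no repressor bound, *haxE* is transcribed.
→ *haxE* is ON.
Sorbose is present, so FenL is active.
No repressor is bound and FenL is active, so *rudW* is transcribed.
→ *rudW* is ON.
Cu²⁺ is absent, so CilF is inactive.
Tagatose is absent, so IrpS is active.
With repressor IrpS bound, *gixV* is not transcribed.
So GixV is not produced.
With no repressor bound, *vorA* is transcribed.
→ *vorA* is ON.
Indole is absent, so OrvY is active.
cAMP is present, so BexF is inactive.
Required activator BexF is absent, so *holP* is not transcribed.
So HolP is not produced.
No repressor is bound and OrvY is active, so *temQ* is transcribed.
→ *temQ* is ON.
5 of the 5 genes are transcribed.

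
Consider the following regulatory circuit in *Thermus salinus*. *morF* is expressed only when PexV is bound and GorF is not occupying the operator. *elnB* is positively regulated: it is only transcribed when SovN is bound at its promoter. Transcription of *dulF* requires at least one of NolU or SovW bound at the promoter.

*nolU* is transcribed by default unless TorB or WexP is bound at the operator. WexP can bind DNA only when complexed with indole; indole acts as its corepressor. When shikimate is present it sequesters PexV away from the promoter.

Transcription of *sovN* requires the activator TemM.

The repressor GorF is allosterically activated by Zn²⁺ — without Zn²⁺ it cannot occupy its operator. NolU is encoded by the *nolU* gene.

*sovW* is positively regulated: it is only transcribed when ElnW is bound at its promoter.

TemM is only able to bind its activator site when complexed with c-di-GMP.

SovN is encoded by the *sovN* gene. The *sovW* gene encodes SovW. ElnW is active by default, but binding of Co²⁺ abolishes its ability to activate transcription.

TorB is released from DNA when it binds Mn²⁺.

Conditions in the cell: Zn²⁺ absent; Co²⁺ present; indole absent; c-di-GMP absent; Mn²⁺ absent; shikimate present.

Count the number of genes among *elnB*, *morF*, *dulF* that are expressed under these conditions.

0

c-di-GMP is absent, so TemM is inactive.
Required activator TemM is absent, so *sovN* is not transcribed.
So SovN is not produced.
Required activator SovN is absent, so *elnB* is not transcribed.
→ *elnB* is OFF.
Zn²⁺ is absent, so GorF is inactive.
Shikimate is present, so PexV is inactive.
Required activator PexV is absent, so *morF* is not transcribed.
→ *morF* is OFF.
Mn²⁺ is absent, so TorB is active.
Indole is absent, so WexP is inactive.
With repressor TorB bound, *nolU* is not transcribed.
So NolU is not produced.
Co²⁺ is present, so ElnW is inactive.
Required activator ElnW is absent, so *sovW* is not transcribed.
So SovW is not produced.
No activator is available at the *dulF* promoter, so *dulF* is not transcribed.
→ *dulF* is OFF.
0 of the 3 genes are transcribed.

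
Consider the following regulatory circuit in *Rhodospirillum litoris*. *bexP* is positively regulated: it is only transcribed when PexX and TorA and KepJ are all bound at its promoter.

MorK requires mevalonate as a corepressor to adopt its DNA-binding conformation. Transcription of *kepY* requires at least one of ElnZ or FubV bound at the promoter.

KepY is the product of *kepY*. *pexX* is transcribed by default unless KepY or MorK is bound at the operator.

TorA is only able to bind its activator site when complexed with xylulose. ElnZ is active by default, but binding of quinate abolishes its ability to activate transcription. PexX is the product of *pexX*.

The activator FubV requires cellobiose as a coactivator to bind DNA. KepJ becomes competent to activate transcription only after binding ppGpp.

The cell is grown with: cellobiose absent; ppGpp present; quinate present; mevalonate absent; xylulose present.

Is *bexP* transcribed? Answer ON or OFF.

ON

Quinate is present, so ElnZ is inactive.
Cellobiose is absent, so FubV is inactive.
No activator is available at the *kepY* promoter, so *kepY* is not transcribed.
So KepY is not produced.
Mevalonate is absent, so MorK is inactive.
With no repressor bound, *pexX* is transcribed.
So PexX is produced and active.
Xylulose is present, so TorA is active.
ppGpp is present, so KepJ is active.
No repressor is bound and PexX and TorA and KepJ are active, so *bexP* is transcribed.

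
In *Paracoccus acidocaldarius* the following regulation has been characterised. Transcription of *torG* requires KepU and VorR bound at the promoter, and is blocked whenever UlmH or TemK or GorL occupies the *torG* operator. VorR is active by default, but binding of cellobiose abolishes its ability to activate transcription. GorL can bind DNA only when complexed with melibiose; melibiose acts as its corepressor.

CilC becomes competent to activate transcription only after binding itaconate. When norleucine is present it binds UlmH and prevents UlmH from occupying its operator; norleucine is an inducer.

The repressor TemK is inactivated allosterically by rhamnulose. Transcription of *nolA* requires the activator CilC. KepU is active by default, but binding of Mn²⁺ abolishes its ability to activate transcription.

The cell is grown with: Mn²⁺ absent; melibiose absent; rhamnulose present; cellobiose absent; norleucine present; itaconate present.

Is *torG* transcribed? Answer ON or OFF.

ON

Norleucine is present, so UlmH is inactive.
Mn²⁺ is absent, so KepU is active.
Cellobiose is absent, so VorR is active.
Rhamnulose is present, so TemK is inactive.
Melibiose is absent, so GorL is inactive.
No repressor is bound and KepU and VorR are active, so *torG* is transcribed.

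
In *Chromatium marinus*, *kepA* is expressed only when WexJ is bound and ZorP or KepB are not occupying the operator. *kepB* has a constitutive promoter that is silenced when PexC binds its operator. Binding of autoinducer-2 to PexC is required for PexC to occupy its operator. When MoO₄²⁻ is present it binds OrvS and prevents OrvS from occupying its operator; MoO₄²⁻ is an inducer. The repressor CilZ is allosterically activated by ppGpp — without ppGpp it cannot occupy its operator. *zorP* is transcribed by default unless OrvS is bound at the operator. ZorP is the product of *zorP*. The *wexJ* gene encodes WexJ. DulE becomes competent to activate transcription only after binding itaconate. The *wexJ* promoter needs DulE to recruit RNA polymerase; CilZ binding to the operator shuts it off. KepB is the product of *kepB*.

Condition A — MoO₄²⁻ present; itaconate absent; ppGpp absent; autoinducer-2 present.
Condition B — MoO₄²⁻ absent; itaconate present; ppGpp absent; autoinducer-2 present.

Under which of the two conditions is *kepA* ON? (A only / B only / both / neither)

Condition A:
MoO₄²⁻ is present, so OrvS is inactive.
With no repressor bound, *zorP* is transcribed.
So ZorP is produced and active.
Itaconate is absent, so DulE is inactive.
ppGpp is absent, so CilZ is inactive.
Required activator DulE is absent, so *wexJ* is not transcribed.
So WexJ is not produced.
Autoinducer-2 is present, so PexC is active.
With repressor PexC bound, *kepB* is not transcribed.
So KepB is not produced.
With repressor ZorP bound, *kepA* is not transcribed.
→ *kepA* is OFF in A.
Condition B:
MoO₄²⁻ is absent, so OrvS is active.
With repressor OrvS bound, *zorP* is not transcribed.
So ZorP is not produced.
Itaconate is present, so DulE is active.
ppGpp is absent, so CilZ is inactive.
No repressor is bound and DulE is active, so *wexJ* is transcribed.
So WexJ is produced and active.
Autoinducer-2 is present, so PexC is active.
With repressor PexC bound, *kepB* is not transcribed.
So KepB is not produced.
No repressor is bound and WexJ is active, so *kepA* is transcribed.
→ *kepA* is ON in B.

B only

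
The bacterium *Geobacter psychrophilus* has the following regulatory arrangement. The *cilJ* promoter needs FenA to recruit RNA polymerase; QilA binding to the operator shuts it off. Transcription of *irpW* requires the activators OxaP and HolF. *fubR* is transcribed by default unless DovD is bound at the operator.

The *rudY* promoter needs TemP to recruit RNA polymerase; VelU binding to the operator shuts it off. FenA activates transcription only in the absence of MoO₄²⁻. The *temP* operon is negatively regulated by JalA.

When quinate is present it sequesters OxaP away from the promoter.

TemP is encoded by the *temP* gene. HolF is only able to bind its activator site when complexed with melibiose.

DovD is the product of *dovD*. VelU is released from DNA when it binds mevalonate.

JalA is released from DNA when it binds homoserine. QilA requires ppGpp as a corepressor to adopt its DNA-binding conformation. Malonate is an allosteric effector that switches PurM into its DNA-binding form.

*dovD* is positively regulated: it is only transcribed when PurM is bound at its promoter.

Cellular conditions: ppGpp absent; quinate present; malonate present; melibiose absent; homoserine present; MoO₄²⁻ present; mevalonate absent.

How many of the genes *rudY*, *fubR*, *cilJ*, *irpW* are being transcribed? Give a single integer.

Mevalonate is absent, so VelU is active.
Homoserine is present, so JalA is inactive.
With no repressor bound, *temP* is transcribed.
So TemP is produced and active.
With repressor VelU bound, *rudY* is not transcribed.
→ *rudY* is OFF.
Malonate is present, so PurM is active.
No repressor is bound and PurM is active, so *dovD* is transcribed.
So DovD is produced and active.
With repressor DovD bound, *fubR* is not transcribed.
→ *fubR* is OFF.
MoO₄²⁻ is present, so FenA is inactive.
ppGpp is absent, so QilA is inactive.
Required activator FenA is absent, so *cilJ* is not transcribed.
→ *cilJ* is OFF.
Quinate is present, so OxaP is inactive.
Melibiose is absent, so HolF is inactive.
Required activator OxaP is absent, so *irpW* is not transcribed.
→ *irpW* is OFF.
0 of the 4 genes are transcribed.

0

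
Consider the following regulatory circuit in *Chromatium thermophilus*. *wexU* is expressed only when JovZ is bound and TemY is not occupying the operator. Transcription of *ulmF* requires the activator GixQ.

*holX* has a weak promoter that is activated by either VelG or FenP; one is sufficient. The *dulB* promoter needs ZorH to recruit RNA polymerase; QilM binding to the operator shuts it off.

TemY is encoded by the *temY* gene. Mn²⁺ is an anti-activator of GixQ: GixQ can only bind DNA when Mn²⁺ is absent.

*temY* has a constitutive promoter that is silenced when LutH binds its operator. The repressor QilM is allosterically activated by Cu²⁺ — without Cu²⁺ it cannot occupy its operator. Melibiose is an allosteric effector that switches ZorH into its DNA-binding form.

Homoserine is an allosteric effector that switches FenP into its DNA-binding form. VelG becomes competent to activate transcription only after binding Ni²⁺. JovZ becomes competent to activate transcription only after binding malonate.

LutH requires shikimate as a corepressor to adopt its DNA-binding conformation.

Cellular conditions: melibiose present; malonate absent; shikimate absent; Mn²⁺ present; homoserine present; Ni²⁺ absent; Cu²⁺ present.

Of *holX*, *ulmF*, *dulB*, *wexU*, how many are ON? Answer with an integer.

Ni²⁺ is absent, so VelG is inactive.
Homoserine is present, so FenP is active.
Activator FenP is present, so *holX* is transcribed.
→ *holX* is ON.
Mn²⁺ is present, so GixQ is inactive.
Required activator GixQ is absent, so *ulmF* is not transcribed.
→ *ulmF* is OFF.
Cu²⁺ is present, so QilM is active.
Melibiose is present, so ZorH is active.
With repressor QilM bound, *dulB* is not transcribed.
→ *dulB* is OFF.
Malonate is absent, so JovZ is inactive.
Shikimate is absent, so LutH is inactive.
With no repressor bound, *temY* is transcribed.
So TemY is produced and active.
With repressor TemY bound, *wexU* is not transcribed.
→ *wexU* is OFF.
1 of the 4 genes is transcribed.

1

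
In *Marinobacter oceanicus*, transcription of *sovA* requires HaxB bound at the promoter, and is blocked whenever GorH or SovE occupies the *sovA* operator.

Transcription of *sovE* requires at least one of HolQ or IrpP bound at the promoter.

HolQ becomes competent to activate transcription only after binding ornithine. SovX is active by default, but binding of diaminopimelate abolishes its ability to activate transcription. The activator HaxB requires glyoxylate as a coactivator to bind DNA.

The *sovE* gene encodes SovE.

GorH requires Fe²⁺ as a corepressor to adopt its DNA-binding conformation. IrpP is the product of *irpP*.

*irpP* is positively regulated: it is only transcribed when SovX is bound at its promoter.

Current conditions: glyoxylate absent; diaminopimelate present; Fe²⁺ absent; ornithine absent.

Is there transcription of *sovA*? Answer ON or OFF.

Fe²⁺ is absent, so GorH is inactive.
Ornithine is absent, so HolQ is inactive.
Diaminopimelate is present, so SovX is inactive.
Required activator SovX is absent, so *irpP* is not transcribed.
So IrpP is not produced.
No activator is available at the *sovE* promoter, so *sovE* is not transcribed.
So SovE is not produced.
Glyoxylate is absent, so HaxB is inactive.
Required activator HaxB is absent, so *sovA* is not transcribed.

OFF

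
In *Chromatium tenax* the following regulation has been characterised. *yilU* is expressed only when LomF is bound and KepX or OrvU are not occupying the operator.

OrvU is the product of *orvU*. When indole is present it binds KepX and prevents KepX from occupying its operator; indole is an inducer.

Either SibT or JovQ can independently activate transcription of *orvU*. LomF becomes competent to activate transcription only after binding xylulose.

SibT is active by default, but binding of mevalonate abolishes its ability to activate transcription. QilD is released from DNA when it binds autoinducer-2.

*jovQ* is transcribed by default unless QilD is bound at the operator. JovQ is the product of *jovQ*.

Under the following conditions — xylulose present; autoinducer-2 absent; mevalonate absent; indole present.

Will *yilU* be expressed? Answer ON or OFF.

OFF

Indole is present, so KepX is inactive.
Mevalonate is absent, so SibT is active.
Autoinducer-2 is absent, so QilD is active.
With repressor QilD bound, *jovQ* is not transcribed.
So JovQ is not produced.
Activator SibT is present, so *orvU* is transcribed.
So OrvU is produced and active.
Xylulose is present, so LomF is active.
With repressor OrvU bound, *yilU* is not transcribed.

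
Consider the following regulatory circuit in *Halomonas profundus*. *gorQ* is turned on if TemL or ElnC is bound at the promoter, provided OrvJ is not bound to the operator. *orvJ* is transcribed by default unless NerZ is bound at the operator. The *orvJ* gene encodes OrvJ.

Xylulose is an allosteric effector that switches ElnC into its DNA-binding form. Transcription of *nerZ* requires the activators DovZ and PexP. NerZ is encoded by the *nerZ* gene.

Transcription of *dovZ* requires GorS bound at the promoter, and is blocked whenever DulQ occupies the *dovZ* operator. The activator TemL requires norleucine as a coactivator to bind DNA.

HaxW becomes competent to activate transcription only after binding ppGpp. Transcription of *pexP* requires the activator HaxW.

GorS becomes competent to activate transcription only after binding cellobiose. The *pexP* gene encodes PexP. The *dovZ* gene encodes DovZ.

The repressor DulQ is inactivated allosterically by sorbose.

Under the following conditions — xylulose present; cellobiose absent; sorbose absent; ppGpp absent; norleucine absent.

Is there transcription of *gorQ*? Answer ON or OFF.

Norleucine is absent, so TemL is inactive.
Xylulose is present, so ElnC is active.
Sorbose is absent, so DulQ is active.
Cellobiose is absent, so GorS is inactive.
With repressor DulQ bound, *dovZ* is not transcribed.
So DovZ is not produced.
ppGpp is absent, so HaxW is inactive.
Required activator HaxW is absent, so *pexP* is not transcribed.
So PexP is not produced.
Required activator DovZ is absent, so *nerZ* is not transcribed.
So NerZ is not produced.
With no repressor bound, *orvJ* is transcribed.
So OrvJ is produced and active.
With repressor OrvJ bound, *gorQ* is not transcribed.

OFF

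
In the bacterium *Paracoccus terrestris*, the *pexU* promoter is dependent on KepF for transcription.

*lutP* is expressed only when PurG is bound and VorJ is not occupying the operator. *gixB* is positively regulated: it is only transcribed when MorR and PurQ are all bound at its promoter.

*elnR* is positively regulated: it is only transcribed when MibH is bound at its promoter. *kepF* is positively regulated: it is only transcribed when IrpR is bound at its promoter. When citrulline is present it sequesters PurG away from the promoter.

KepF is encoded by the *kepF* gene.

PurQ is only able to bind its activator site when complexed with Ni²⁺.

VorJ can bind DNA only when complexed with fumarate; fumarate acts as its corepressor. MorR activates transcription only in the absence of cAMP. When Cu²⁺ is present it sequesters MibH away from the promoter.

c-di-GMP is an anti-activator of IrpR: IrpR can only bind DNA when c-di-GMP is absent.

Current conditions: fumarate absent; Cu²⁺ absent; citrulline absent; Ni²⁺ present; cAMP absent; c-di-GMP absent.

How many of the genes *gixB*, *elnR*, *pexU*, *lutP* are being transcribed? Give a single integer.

cAMP is absent, so MorR is active.
Ni²⁺ is present, so PurQ is active.
No repressor is bound and MorR and PurQ are active, so *gixB* is transcribed.
→ *gixB* is ON.
Cu²⁺ is absent, so MibH is active.
No repressor is bound and MibH is active, so *elnR* is transcribed.
→ *elnR* is ON.
c-di-GMP is absent, so IrpR is active.
No repressor is bound and IrpR is active, so *kepF* is transcribed.
So KepF is produced and active.
No repressor is bound and KepF is active, so *pexU* is transcribed.
→ *pexU* is ON.
Citrulline is absent, so PurG is active.
Fumarate is absent, so VorJ is inactive.
No repressor is bound and PurG is active, so *lutP* is transcribed.
→ *lutP* is ON.
4 of the 4 genes are transcribed.

4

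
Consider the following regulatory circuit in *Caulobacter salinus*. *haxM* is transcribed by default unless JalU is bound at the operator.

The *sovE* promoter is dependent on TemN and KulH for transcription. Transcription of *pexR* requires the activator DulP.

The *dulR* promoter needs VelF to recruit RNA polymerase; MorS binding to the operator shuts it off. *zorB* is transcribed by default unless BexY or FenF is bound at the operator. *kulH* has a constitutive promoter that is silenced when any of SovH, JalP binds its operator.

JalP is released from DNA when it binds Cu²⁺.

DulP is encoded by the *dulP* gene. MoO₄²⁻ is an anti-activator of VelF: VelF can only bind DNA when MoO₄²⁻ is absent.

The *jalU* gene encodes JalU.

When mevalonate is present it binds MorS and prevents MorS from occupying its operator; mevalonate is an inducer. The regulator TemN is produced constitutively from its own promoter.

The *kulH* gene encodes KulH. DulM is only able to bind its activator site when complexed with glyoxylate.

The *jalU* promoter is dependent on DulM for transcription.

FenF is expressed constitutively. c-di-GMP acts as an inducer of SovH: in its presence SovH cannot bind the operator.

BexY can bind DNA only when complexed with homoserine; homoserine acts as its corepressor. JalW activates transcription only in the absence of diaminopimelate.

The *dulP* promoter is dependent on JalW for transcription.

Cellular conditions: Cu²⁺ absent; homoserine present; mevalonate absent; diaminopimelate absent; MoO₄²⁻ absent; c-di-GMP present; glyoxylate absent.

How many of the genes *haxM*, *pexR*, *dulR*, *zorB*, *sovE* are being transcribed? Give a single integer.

Glyoxylate is absent, so DulM is inactive.
Required activator DulM is absent, so *jalU* is not transcribed.
So JalU is not produced.
With no repressor bound, *haxM* is transcribed.
→ *haxM* is ON.
Diaminopimelate is absent, so JalW is active.
No repressor is bound and JalW is active, so *dulP* is transcribed.
So DulP is produced and active.
No repressor is bound and DulP is active, so *pexR* is transcribed.
→ *pexR* is ON.
MoO₄²⁻ is absent, so VelF is active.
Mevalonate is absent, so MorS is active.
With repressor MorS bound, *dulR* is not transcribed.
→ *dulR* is OFF.
Homoserine is present, so BexY is active.
FenF is produced constitutively and is active.
With repressor BexY bound, *zorB* is not transcribed.
→ *zorB* is OFF.
TemN is produced constitutively and is active.
c-di-GMP is present, so SovH is inactive.
Cu²⁺ is absent, so JalP is active.
With repressor JalP bound, *kulH* is not transcribed.
So KulH is not produced.
Required activator KulH is absent, so *sovE* is not transcribed.
→ *sovE* is OFF.
2 of the 5 genes are transcribed.

2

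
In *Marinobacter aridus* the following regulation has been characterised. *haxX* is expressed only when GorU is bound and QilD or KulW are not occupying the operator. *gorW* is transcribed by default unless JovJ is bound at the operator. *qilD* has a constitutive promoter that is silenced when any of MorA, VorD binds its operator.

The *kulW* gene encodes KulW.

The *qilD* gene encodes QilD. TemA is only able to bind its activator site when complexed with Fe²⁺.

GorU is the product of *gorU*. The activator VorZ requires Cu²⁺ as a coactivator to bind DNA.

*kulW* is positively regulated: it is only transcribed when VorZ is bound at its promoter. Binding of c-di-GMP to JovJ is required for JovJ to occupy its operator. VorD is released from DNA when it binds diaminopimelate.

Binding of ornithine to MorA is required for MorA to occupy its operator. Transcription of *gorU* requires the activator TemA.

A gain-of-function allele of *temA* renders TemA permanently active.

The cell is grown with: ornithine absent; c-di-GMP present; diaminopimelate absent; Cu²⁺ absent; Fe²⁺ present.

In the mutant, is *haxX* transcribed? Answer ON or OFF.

ON

Ornithine is absent, so MorA is inactive.
Diaminopimelate is absent, so VorD is active.
With repressor VorD bound, *qilD* is not transcribed.
So QilD is not produced.
Cu²⁺ is absent, so VorZ is inactive.
Required activator VorZ is absent, so *kulW* is not transcribed.
So KulW is not produced.
TemA is constitutively active in this strain.
No repressor is bound and TemA is active, so *gorU* is transcribed.
So GorU is produced and active.
No repressor is bound and GorU is active, so *haxX* is transcribed.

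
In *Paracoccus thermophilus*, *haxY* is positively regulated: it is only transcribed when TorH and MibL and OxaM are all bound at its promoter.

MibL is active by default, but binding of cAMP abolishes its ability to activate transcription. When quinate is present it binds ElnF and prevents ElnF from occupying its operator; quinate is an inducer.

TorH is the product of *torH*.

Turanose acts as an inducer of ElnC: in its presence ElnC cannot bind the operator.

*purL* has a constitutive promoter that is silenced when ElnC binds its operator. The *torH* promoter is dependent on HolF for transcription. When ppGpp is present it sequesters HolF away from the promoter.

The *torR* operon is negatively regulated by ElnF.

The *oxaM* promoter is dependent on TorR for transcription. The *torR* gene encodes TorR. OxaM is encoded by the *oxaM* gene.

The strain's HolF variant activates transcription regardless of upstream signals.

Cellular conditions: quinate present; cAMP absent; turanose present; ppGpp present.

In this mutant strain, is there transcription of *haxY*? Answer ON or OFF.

HolF is constitutively active in this strain.
No repressor is bound and HolF is active, so *torH* is transcribed.
So TorH is produced and active.
cAMP is absent, so MibL is active.
Quinate is present, so ElnF is inactive.
With no repressor bound, *torR* is transcribed.
So TorR is produced and active.
No repressor is bound and TorR is active, so *oxaM* is transcribed.
So OxaM is produced and active.
No repressor is bound and TorH and MibL and OxaM are active, so *haxY* is transcribed.

ON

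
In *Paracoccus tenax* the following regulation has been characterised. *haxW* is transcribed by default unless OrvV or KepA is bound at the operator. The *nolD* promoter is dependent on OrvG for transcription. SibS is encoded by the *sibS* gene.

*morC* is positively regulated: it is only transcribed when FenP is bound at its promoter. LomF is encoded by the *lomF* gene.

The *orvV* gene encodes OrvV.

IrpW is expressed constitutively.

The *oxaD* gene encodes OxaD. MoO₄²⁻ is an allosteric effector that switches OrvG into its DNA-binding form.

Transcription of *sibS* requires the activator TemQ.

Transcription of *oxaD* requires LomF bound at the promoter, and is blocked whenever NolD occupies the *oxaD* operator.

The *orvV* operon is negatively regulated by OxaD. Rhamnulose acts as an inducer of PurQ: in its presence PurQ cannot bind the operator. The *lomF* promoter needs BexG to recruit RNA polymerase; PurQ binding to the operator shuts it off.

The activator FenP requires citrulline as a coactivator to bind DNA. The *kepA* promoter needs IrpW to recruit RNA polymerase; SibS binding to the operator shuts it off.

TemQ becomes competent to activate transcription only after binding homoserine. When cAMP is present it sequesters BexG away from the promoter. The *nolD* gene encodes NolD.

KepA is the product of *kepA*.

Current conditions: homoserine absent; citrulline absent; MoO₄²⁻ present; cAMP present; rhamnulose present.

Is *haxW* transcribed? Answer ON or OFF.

OFF

cAMP is present, so BexG is inactive.
Rhamnulose is present, so PurQ is inactive.
Required activator BexG is absent, so *lomF* is not transcribed.
So LomF is not produced.
MoO₄²⁻ is present, so OrvG is active.
No repressor is bound and OrvG is active, so *nolD* is transcribed.
So NolD is produced and active.
With repressor NolD bound, *oxaD* is not transcribed.
So OxaD is not produced.
With no repressor bound, *orvV* is transcribed.
So OrvV is produced and active.
IrpW is produced constitutively and is active.
Homoserine is absent, so TemQ is inactive.
Required activator TemQ is absent, so *sibS* is not transcribed.
So SibS is not produced.
No repressor is bound and IrpW is active, so *kepA* is transcribed.
So KepA is produced and active.
With repressor OrvV bound, *haxW* is not transcribed.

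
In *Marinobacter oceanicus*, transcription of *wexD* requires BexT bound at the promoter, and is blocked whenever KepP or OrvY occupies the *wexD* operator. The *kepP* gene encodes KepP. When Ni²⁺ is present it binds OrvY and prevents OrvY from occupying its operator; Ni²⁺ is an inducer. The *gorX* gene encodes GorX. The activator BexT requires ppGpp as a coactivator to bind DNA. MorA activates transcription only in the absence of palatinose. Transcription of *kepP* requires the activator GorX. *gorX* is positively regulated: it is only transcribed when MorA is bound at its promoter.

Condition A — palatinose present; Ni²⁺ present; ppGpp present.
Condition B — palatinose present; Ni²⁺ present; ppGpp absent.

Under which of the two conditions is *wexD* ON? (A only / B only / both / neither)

A only

Condition A:
Palatinose is present, so MorA is inactive.
Required activator MorA is absent, so *gorX* is not transcribed.
So GorX is not produced.
Required activator GorX is absent, so *kepP* is not transcribed.
So KepP is not produced.
Ni²⁺ is present, so OrvY is inactive.
ppGpp is present, so BexT is active.
No repressor is bound and BexT is active, so *wexD* is transcribed.
→ *wexD* is ON in A.
Condition B:
Palatinose is present, so MorA is inactive.
Required activator MorA is absent, so *gorX* is not transcribed.
So GorX is not produced.
Required activator GorX is absent, so *kepP* is not transcribed.
So KepP is not produced.
Ni²⁺ is present, so OrvY is inactive.
ppGpp is absent, so BexT is inactive.
Required activator BexT is absent, so *wexD* is not transcribed.
→ *wexD* is OFF in B.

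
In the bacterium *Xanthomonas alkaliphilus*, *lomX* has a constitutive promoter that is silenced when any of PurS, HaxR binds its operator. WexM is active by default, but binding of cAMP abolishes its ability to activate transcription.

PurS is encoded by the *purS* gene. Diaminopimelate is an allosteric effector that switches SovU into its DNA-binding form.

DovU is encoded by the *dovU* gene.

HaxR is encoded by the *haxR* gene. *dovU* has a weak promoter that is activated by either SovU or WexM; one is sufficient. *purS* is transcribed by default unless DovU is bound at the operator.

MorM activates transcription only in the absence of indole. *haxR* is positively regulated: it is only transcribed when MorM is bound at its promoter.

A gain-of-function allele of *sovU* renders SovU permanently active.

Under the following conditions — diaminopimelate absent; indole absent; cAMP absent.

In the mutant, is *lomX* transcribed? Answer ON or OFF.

OFF

SovU is constitutively active in this strain.
cAMP is absent, so WexM is active.
Activator SovU is present, so *dovU* is transcribed.
So DovU is produced and active.
With repressor DovU bound, *purS* is not transcribed.
So PurS is not produced.
Indole is absent, so MorM is active.
No repressor is bound and MorM is active, so *haxR* is transcribed.
So HaxR is produced and active.
With repressor HaxR bound, *lomX* is not transcribed.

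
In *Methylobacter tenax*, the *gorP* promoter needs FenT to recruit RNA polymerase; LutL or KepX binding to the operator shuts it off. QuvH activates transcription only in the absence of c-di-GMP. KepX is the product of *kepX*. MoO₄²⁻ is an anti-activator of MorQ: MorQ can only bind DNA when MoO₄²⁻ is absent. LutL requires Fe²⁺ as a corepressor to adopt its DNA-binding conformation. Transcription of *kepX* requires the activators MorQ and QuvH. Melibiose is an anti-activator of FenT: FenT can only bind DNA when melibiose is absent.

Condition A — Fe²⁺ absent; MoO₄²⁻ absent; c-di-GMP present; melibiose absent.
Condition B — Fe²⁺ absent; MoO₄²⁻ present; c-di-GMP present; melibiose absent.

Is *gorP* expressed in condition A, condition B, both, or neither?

Condition A:
Fe²⁺ is absent, so LutL is inactive.
MoO₄²⁻ is absent, so MorQ is active.
c-di-GMP is present, so QuvH is inactive.
Required activator QuvH is absent, so *kepX* is not transcribed.
So KepX is not produced.
Melibiose is absent, so FenT is active.
No repressor is bound and FenT is active, so *gorP* is transcribed.
→ *gorP* is ON in A.
Condition B:
Fe²⁺ is absent, so LutL is inactive.
MoO₄²⁻ is present, so MorQ is inactive.
c-di-GMP is present, so QuvH is inactive.
Required activator MorQ is absent, so *kepX* is not transcribed.
So KepX is not produced.
Melibiose is absent, so FenT is active.
No repressor is bound and FenT is active, so *gorP* is transcribed.
→ *gorP* is ON in B.

both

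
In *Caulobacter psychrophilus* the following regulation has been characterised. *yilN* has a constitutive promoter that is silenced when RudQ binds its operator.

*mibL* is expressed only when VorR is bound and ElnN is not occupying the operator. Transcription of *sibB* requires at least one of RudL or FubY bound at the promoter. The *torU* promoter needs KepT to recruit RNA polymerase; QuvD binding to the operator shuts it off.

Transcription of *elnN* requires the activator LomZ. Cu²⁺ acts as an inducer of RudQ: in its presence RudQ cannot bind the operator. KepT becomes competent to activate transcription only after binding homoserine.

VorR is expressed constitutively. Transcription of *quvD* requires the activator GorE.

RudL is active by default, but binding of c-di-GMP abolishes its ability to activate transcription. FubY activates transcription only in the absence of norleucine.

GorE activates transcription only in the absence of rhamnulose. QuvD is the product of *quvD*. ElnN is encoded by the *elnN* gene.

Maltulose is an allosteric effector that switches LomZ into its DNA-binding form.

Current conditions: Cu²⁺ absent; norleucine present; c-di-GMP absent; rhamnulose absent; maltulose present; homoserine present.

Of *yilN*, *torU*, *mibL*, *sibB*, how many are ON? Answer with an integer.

Cu²⁺ is absent, so RudQ is active.
With repressor RudQ bound, *yilN* is not transcribed.
→ *yilN* is OFF.
Rhamnulose is absent, so GorE is active.
No repressor is bound and GorE is active, so *quvD* is transcribed.
So QuvD is produced and active.
Homoserine is present, so KepT is active.
With repressor QuvD bound, *torU* is not transcribed.
→ *torU* is OFF.
VorR is produced constitutively and is active.
Maltulose is present, so LomZ is active.
No repressor is bound and LomZ is active, so *elnN* is transcribed.
So ElnN is produced and active.
With repressor ElnN bound, *mibL* is not transcribed.
→ *mibL* is OFF.
c-di-GMP is absent, so RudL is active.
Norleucine is present, so FubY is inactive.
Activator RudL is present, so *sibB* is transcribed.
→ *sibB* is ON.
1 of the 4 genes is transcribed.

1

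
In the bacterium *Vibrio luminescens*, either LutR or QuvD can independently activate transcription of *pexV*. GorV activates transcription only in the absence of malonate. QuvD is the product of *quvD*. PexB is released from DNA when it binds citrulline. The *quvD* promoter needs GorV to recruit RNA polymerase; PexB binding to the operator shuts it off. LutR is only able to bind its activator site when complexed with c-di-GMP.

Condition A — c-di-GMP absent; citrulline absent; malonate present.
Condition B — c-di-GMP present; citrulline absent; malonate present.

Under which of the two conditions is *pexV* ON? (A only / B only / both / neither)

Condition A:
c-di-GMP is absent, so LutR is inactive.
Citrulline is absent, so PexB is active.
Malonate is present, so GorV is inactive.
With repressor PexB bound, *quvD* is not transcribed.
So QuvD is not produced.
No activator is available at the *pexV* promoter, so *pexV* is not transcribed.
→ *pexV* is OFF in A.
Condition B:
c-di-GMP is present, so LutR is active.
Citrulline is absent, so PexB is active.
Malonate is present, so GorV is inactive.
With repressor PexB bound, *quvD* is not transcribed.
So QuvD is not produced.
Activator LutR is present, so *pexV* is transcribed.
→ *pexV* is ON in B.

B only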